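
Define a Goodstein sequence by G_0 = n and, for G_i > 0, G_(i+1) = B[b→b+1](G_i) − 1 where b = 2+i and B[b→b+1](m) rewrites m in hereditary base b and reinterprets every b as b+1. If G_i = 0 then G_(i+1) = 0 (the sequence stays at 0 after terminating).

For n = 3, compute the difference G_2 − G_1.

0

3 —HB2→ 2 + 1 —bump→ 3 + 1 = 4 —(−1)→ 3
3 —HB3→ 3 —bump→ 4 = 4 —(−1)→ 3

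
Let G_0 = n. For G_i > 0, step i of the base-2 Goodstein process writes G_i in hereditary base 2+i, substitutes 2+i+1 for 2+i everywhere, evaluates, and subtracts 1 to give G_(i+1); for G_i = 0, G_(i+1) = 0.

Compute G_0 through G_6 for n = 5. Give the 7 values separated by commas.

[0] 5 ≡ 2^2 + 1 (base 2). Lift 3: 28. −1: 27.
[1] 27 ≡ 3^3 (base 3). Lift 4: 256. −1: 255.
[2] 255 ≡ 3·4^3 + 3·4^2 + 3·4 + 3 (base 4). Lift 5: 468. −1: 467.
[3] 467 ≡ 3·5^3 + 3·5^2 + 3·5 + 2 (base 5). Lift 6: 776. −1: 775.
[4] 775 ≡ 3·6^3 + 3·6^2 + 3·6 + 1 (base 6). Lift 7: 1198. −1: 1197.
[5] 1197 ≡ 3·7^3 + 3·7^2 + 3·7 (base 7). Lift 8: 1752. −1: 1751.

5, 27, 255, 467, 775, 1197, 1751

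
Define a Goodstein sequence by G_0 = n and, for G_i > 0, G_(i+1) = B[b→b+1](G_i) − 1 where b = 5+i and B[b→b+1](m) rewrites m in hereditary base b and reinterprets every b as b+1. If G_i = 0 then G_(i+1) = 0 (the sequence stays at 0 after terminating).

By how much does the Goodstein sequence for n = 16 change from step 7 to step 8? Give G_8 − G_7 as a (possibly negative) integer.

1

(0) 16|_5 = 3·5 + 1 ↦ 3·6 + 1|_6 = 19 ⇒ 18
(1) 18|_6 = 3·6 ↦ 3·7|_7 = 21 ⇒ 20
(2) 20|_7 = 2·7 + 6 ↦ 2·8 + 6|_8 = 22 ⇒ 21
(3) 21|_8 = 2·8 + 5 ↦ 2·9 + 5|_9 = 23 ⇒ 22
(4) 22|_9 = 2·9 + 4 ↦ 2·10 + 4|_10 = 24 ⇒ 23
(5) 23|_10 = 2·10 + 3 ↦ 2·11 + 3|_11 = 25 ⇒ 24
(6) 24|_11 = 2·11 + 2 ↦ 2·12 + 2|_12 = 26 ⇒ 25
(7) 25|_12 = 2·12 + 1 ↦ 2·13 + 1|_13 = 27 ⇒ 26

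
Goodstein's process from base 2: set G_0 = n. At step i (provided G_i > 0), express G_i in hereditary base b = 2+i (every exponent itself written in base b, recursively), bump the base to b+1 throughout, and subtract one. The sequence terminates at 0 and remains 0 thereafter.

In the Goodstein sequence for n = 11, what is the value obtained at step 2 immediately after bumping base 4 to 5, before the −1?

15628

i=0: 11 = 2^(2 + 1) + 2 + 1 (b=2); 2→3: 3^(3 + 1) + 3 + 1 = 85; 85−1 = 84
i=1: 84 = 3^(3 + 1) + 3 (b=3); 3→4: 4^(4 + 1) + 4 = 1028; 1028−1 = 1027
i=2: 1027 = 4^(4 + 1) + 3 (b=4); 4→5: 5^(5 + 1) + 3 = 15628; 15628−1 = 15627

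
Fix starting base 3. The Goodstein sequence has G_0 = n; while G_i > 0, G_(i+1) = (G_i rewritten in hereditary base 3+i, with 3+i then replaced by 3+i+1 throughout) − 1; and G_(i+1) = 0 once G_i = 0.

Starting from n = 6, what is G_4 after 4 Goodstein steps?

7

[0] 6 ≡ 2·3 (base 3). Lift 4: 8. −1: 7.
[1] 7 ≡ 4 + 3 (base 4). Lift 5: 8. −1: 7.
[2] 7 ≡ 5 + 2 (base 5). Lift 6: 8. −1: 7.
[3] 7 ≡ 6 + 1 (base 6). Lift 7: 8. −1: 7.
[4] 7 ≡ 7 (base 7). Lift 8: 8. −1: 7.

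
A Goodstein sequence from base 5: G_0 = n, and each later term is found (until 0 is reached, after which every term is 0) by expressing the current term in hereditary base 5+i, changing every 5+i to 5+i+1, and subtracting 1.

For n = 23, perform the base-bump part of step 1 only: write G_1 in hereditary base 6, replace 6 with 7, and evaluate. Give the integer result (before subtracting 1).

(0) 23|_5 = 4·5 + 3 ↦ 4·6 + 3|_6 = 27 ⇒ 26
(1) 26|_6 = 4·6 + 2 ↦ 4·7 + 2|_7 = 30 ⇒ 29

30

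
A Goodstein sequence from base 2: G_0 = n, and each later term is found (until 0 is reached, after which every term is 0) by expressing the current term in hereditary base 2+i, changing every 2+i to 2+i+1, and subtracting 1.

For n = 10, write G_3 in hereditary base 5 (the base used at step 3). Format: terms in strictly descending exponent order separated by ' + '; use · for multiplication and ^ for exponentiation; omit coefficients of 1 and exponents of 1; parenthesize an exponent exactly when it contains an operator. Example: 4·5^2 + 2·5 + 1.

5^(5 + 1)

i=0: 10 = 2^(2 + 1) + 2 (b=2); 2→3: 3^(3 + 1) + 3 = 84; 84−1 = 83
i=1: 83 = 3^(3 + 1) + 2 (b=3); 3→4: 4^(4 + 1) + 2 = 1026; 1026−1 = 1025
i=2: 1025 = 4^(4 + 1) + 1 (b=4); 4→5: 5^(5 + 1) + 1 = 15626; 15626−1 = 15625
i=3: 15625 = 5^(5 + 1) (b=5); 5→6: 6^(6 + 1) = 279936; 279936−1 = 279935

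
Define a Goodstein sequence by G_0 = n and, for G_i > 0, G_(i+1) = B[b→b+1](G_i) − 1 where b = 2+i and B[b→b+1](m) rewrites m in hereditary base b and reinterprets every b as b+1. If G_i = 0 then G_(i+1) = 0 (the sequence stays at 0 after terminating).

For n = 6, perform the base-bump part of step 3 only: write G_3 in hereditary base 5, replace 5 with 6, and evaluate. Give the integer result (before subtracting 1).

i=0: 6 = 2^2 + 2 (b=2); 2→3: 3^3 + 3 = 30; 30−1 = 29
i=1: 29 = 3^3 + 2 (b=3); 3→4: 4^4 + 2 = 258; 258−1 = 257
i=2: 257 = 4^4 + 1 (b=4); 4→5: 5^5 + 1 = 3126; 3126−1 = 3125

46656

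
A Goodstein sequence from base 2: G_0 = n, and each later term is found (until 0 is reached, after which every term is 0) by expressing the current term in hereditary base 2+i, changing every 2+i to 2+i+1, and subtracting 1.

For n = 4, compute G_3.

G_0 = 4. HB_2(4) = 2^2. Bump = 27. G_1 = 26.
G_1 = 26. HB_3(26) = 2·3^2 + 2·3 + 2. Bump = 42. G_2 = 41.
G_2 = 41. HB_4(41) = 2·4^2 + 2·4 + 1. Bump = 61. G_3 = 60.
G_3 = 60. HB_5(60) = 2·5^2 + 2·5. Bump = 84. G_4 = 83.

60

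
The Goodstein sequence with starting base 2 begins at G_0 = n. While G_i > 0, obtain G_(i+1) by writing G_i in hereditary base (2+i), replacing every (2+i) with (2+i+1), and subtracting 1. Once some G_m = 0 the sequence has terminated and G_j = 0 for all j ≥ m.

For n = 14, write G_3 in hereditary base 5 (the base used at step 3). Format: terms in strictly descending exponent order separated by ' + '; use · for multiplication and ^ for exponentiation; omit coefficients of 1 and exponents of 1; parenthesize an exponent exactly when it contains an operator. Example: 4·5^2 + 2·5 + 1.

base 2: 14 = 2^(2 + 1) + 2^2 + 2; at 3: 3^(3 + 1) + 3^3 + 3 = 111; next = 110
base 3: 110 = 3^(3 + 1) + 3^3 + 2; at 4: 4^(4 + 1) + 4^4 + 2 = 1282; next = 1281
base 4: 1281 = 4^(4 + 1) + 4^4 + 1; at 5: 5^(5 + 1) + 5^5 + 1 = 18751; next = 18750
base 5: 18750 = 5^(5 + 1) + 5^5; at 6: 6^(6 + 1) + 6^6 = 326592; next = 326591

5^(5 + 1) + 5^5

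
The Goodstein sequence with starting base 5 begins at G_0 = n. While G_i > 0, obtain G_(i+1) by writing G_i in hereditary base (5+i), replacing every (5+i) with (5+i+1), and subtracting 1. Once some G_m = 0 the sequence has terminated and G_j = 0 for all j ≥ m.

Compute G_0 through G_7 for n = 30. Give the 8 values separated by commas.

base 5: 30 = 5^2 + 5; at 6: 6^2 + 6 = 42; next = 41
base 6: 41 = 6^2 + 5; at 7: 7^2 + 5 = 54; next = 53
base 7: 53 = 7^2 + 4; at 8: 8^2 + 4 = 68; next = 67
base 8: 67 = 8^2 + 3; at 9: 9^2 + 3 = 84; next = 83
base 9: 83 = 9^2 + 2; at 10: 10^2 + 2 = 102; next = 101
base 10: 101 = 10^2 + 1; at 11: 11^2 + 1 = 122; next = 121
base 11: 121 = 11^2; at 12: 12^2 = 144; next = 143

30, 41, 53, 67, 83, 101, 121, 143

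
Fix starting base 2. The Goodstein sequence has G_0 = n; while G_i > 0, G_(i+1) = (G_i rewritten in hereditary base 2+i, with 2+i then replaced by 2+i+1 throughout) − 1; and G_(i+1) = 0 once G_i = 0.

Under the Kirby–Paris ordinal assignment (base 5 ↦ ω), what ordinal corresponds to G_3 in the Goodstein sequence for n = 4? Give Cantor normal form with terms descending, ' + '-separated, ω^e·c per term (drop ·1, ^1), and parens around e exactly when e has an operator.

ω^2·2 + ω·2

step 0: 4 = 2^2; sub 3 for 2: 3^3; = 27; G_1 = 27−1 = 26
step 1: 26 = 2·3^2 + 2·3 + 2; sub 4 for 3: 2·4^2 + 2·4 + 2; = 42; G_2 = 42−1 = 41
step 2: 41 = 2·4^2 + 2·4 + 1; sub 5 for 4: 2·5^2 + 2·5 + 1; = 61; G_3 = 61−1 = 60
step 3: 60 = 2·5^2 + 2·5; sub 6 for 5: 2·6^2 + 2·6; = 84; G_4 = 84−1 = 83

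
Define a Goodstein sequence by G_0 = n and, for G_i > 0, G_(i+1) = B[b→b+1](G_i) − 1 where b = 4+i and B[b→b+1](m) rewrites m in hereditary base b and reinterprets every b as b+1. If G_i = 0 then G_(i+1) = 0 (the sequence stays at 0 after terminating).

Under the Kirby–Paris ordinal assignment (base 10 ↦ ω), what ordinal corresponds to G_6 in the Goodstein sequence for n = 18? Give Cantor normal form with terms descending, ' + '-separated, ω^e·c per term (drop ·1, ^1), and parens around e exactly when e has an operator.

ω·6 + 3

18 —HB4→ 4^2 + 2 —bump→ 5^2 + 2 = 27 —(−1)→ 26
26 —HB5→ 5^2 + 1 —bump→ 6^2 + 1 = 37 —(−1)→ 36
36 —HB6→ 6^2 —bump→ 7^2 = 49 —(−1)→ 48
48 —HB7→ 6·7 + 6 —bump→ 6·8 + 6 = 54 —(−1)→ 53
53 —HB8→ 6·8 + 5 —bump→ 6·9 + 5 = 59 —(−1)→ 58
58 —HB9→ 6·9 + 4 —bump→ 6·10 + 4 = 64 —(−1)→ 63
63 —HB10→ 6·10 + 3 —bump→ 6·11 + 3 = 69 —(−1)→ 68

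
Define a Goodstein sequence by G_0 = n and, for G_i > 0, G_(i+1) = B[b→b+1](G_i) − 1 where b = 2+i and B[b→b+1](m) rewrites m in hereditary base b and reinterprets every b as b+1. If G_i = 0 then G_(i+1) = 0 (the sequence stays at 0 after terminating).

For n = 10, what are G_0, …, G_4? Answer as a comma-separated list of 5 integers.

G_0 = 10. HB_2(10) = 2^(2 + 1) + 2. Bump = 84. G_1 = 83.
G_1 = 83. HB_3(83) = 3^(3 + 1) + 2. Bump = 1026. G_2 = 1025.
G_2 = 1025. HB_4(1025) = 4^(4 + 1) + 1. Bump = 15626. G_3 = 15625.
G_3 = 15625. HB_5(15625) = 5^(5 + 1). Bump = 279936. G_4 = 279935.

10, 83, 1025, 15625, 279935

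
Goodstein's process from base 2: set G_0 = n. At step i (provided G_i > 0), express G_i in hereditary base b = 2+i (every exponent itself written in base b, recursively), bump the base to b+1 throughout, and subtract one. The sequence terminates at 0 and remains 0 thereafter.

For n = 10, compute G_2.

G_0 = 10. HB_2(10) = 2^(2 + 1) + 2. Bump = 84. G_1 = 83.
G_1 = 83. HB_3(83) = 3^(3 + 1) + 2. Bump = 1026. G_2 = 1025.
G_2 = 1025. HB_4(1025) = 4^(4 + 1) + 1. Bump = 15626. G_3 = 15625.

1025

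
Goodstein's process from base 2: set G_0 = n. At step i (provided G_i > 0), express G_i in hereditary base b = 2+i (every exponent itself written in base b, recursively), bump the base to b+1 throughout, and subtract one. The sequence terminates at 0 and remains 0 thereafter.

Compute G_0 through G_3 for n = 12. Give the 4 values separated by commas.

12, 107, 1065, 15685

step 0: 12 = 2^(2 + 1) + 2^2; sub 3 for 2: 3^(3 + 1) + 3^3; = 108; G_1 = 108−1 = 107
step 1: 107 = 3^(3 + 1) + 2·3^2 + 2·3 + 2; sub 4 for 3: 4^(4 + 1) + 2·4^2 + 2·4 + 2; = 1066; G_2 = 1066−1 = 1065
step 2: 1065 = 4^(4 + 1) + 2·4^2 + 2·4 + 1; sub 5 for 4: 5^(5 + 1) + 2·5^2 + 2·5 + 1; = 15686; G_3 = 15686−1 = 15685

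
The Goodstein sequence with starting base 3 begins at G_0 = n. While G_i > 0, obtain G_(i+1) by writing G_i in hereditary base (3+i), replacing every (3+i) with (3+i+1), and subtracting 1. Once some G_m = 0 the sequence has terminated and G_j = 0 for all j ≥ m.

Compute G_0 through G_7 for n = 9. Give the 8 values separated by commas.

9 —HB3→ 3^2 —bump→ 4^2 = 16 —(−1)→ 15
15 —HB4→ 3·4 + 3 —bump→ 3·5 + 3 = 18 —(−1)→ 17
17 —HB5→ 3·5 + 2 —bump→ 3·6 + 2 = 20 —(−1)→ 19
19 —HB6→ 3·6 + 1 —bump→ 3·7 + 1 = 22 —(−1)→ 21
21 —HB7→ 3·7 —bump→ 3·8 = 24 —(−1)→ 23
23 —HB8→ 2·8 + 7 —bump→ 2·9 + 7 = 25 —(−1)→ 24
24 —HB9→ 2·9 + 6 —bump→ 2·10 + 6 = 26 —(−1)→ 25

9, 15, 17, 19, 21, 23, 24, 25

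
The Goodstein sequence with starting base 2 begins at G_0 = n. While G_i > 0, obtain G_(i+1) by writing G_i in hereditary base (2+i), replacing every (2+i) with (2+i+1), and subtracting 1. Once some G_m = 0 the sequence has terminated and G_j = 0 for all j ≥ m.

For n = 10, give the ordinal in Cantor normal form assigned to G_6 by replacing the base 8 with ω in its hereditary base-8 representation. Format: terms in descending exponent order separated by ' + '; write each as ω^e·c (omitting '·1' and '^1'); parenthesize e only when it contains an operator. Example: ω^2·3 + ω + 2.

ω^ω·5 + ω^5·5 + ω^4·5 + ω^3·5 + ω^2·5 + ω·5 + 3

i=0: 10 = 2^(2 + 1) + 2 (b=2); 2→3: 3^(3 + 1) + 3 = 84; 84−1 = 83
i=1: 83 = 3^(3 + 1) + 2 (b=3); 3→4: 4^(4 + 1) + 2 = 1026; 1026−1 = 1025
i=2: 1025 = 4^(4 + 1) + 1 (b=4); 4→5: 5^(5 + 1) + 1 = 15626; 15626−1 = 15625
i=3: 15625 = 5^(5 + 1) (b=5); 5→6: 6^(6 + 1) = 279936; 279936−1 = 279935
i=4: 279935 = 5·6^6 + 5·6^5 + 5·6^4 + 5·6^3 + 5·6^2 + 5·6 + 5 (b=6); 6→7: 5·7^7 + 5·7^5 + 5·7^4 + 5·7^3 + 5·7^2 + 5·7 + 5 = 4215755; 4215755−1 = 4215754
i=5: 4215754 = 5·7^7 + 5·7^5 + 5·7^4 + 5·7^3 + 5·7^2 + 5·7 + 4 (b=7); 7→8: 5·8^8 + 5·8^5 + 5·8^4 + 5·8^3 + 5·8^2 + 5·8 + 4 = 84073324; 84073324−1 = 84073323
i=6: 84073323 = 5·8^8 + 5·8^5 + 5·8^4 + 5·8^3 + 5·8^2 + 5·8 + 3 (b=8); 8→9: 5·9^9 + 5·9^5 + 5·9^4 + 5·9^3 + 5·9^2 + 5·9 + 3 = 1937434593; 1937434593−1 = 1937434592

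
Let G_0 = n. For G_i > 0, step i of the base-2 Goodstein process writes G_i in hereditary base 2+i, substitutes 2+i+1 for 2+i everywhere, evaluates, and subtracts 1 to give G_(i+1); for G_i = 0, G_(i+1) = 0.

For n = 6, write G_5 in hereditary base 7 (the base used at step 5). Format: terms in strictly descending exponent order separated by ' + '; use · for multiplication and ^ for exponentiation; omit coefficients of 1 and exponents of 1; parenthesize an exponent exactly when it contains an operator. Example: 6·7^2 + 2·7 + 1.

5·7^5 + 5·7^4 + 5·7^3 + 5·7^2 + 5·7 + 4

(0) 6|_2 = 2^2 + 2 ↦ 3^3 + 3|_3 = 30 ⇒ 29
(1) 29|_3 = 3^3 + 2 ↦ 4^4 + 2|_4 = 258 ⇒ 257
(2) 257|_4 = 4^4 + 1 ↦ 5^5 + 1|_5 = 3126 ⇒ 3125
(3) 3125|_5 = 5^5 ↦ 6^6|_6 = 46656 ⇒ 46655
(4) 46655|_6 = 5·6^5 + 5·6^4 + 5·6^3 + 5·6^2 + 5·6 + 5 ↦ 5·7^5 + 5·7^4 + 5·7^3 + 5·7^2 + 5·7 + 5|_7 = 98040 ⇒ 98039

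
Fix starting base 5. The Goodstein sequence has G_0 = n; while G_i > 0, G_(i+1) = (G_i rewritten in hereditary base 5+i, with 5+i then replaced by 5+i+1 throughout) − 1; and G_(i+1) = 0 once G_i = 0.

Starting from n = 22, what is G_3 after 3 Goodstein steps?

31

i=0: 22 = 4·5 + 2 (b=5); 5→6: 4·6 + 2 = 26; 26−1 = 25
i=1: 25 = 4·6 + 1 (b=6); 6→7: 4·7 + 1 = 29; 29−1 = 28
i=2: 28 = 4·7 (b=7); 7→8: 4·8 = 32; 32−1 = 31
i=3: 31 = 3·8 + 7 (b=8); 8→9: 3·9 + 7 = 34; 34−1 = 33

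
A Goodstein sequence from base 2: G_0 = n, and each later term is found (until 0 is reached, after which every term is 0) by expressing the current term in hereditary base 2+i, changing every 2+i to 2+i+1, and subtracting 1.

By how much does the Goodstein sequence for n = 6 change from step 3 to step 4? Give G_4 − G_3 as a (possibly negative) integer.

[0] 6 ≡ 2^2 + 2 (base 2). Lift 3: 30. −1: 29.
[1] 29 ≡ 3^3 + 2 (base 3). Lift 4: 258. −1: 257.
[2] 257 ≡ 4^4 + 1 (base 4). Lift 5: 3126. −1: 3125.
[3] 3125 ≡ 5^5 (base 5). Lift 6: 46656. −1: 46655.

43530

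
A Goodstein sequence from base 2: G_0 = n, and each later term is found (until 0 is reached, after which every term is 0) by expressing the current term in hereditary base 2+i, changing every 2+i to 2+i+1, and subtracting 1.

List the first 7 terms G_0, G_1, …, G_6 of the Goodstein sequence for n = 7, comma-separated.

7, 30, 259, 3127, 46657, 823543, 16777215

base 2: 7 = 2^2 + 2 + 1; at 3: 3^3 + 3 + 1 = 31; next = 30
base 3: 30 = 3^3 + 3; at 4: 4^4 + 4 = 260; next = 259
base 4: 259 = 4^4 + 3; at 5: 5^5 + 3 = 3128; next = 3127
base 5: 3127 = 5^5 + 2; at 6: 6^6 + 2 = 46658; next = 46657
base 6: 46657 = 6^6 + 1; at 7: 7^7 + 1 = 823544; next = 823543
base 7: 823543 = 7^7; at 8: 8^8 = 16777216; next = 16777215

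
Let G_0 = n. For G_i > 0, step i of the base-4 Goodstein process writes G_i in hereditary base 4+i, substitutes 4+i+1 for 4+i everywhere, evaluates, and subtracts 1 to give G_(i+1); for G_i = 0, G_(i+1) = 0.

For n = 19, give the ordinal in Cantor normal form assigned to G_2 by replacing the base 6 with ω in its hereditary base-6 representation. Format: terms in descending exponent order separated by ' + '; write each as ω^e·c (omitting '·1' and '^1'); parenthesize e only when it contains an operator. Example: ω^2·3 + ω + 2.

ω^2 + 1

19 —HB4→ 4^2 + 3 —bump→ 5^2 + 3 = 28 —(−1)→ 27
27 —HB5→ 5^2 + 2 —bump→ 6^2 + 2 = 38 —(−1)→ 37
37 —HB6→ 6^2 + 1 —bump→ 7^2 + 1 = 50 —(−1)→ 49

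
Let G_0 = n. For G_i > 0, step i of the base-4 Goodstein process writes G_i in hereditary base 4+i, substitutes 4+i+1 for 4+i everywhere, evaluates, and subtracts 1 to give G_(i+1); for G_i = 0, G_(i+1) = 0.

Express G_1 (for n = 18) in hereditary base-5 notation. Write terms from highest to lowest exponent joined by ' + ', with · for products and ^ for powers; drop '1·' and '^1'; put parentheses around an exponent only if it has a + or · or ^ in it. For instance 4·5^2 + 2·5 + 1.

5^2 + 1

G_0 = 18. HB_4(18) = 4^2 + 2. Bump = 27. G_1 = 26.
G_1 = 26. HB_5(26) = 5^2 + 1. Bump = 37. G_2 = 36.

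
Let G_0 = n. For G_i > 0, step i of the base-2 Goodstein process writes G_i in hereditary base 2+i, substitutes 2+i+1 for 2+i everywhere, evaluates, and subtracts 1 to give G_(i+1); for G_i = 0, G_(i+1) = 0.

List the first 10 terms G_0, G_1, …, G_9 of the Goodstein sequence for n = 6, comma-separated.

6, 29, 257, 3125, 46655, 98039, 187243, 332147, 555551, 885775

6 —HB2→ 2^2 + 2 —bump→ 3^3 + 3 = 30 —(−1)→ 29
29 —HB3→ 3^3 + 2 —bump→ 4^4 + 2 = 258 —(−1)→ 257
257 —HB4→ 4^4 + 1 —bump→ 5^5 + 1 = 3126 —(−1)→ 3125
3125 —HB5→ 5^5 —bump→ 6^6 = 46656 —(−1)→ 46655
46655 —HB6→ 5·6^5 + 5·6^4 + 5·6^3 + 5·6^2 + 5·6 + 5 —bump→ 5·7^5 + 5·7^4 + 5·7^3 + 5·7^2 + 5·7 + 5 = 98040 —(−1)→ 98039
98039 —HB7→ 5·7^5 + 5·7^4 + 5·7^3 + 5·7^2 + 5·7 + 4 —bump→ 5·8^5 + 5·8^4 + 5·8^3 + 5·8^2 + 5·8 + 4 = 187244 —(−1)→ 187243
187243 —HB8→ 5·8^5 + 5·8^4 + 5·8^3 + 5·8^2 + 5·8 + 3 —bump→ 5·9^5 + 5·9^4 + 5·9^3 + 5·9^2 + 5·9 + 3 = 332148 —(−1)→ 332147
332147 —HB9→ 5·9^5 + 5·9^4 + 5·9^3 + 5·9^2 + 5·9 + 2 —bump→ 5·10^5 + 5·10^4 + 5·10^3 + 5·10^2 + 5·10 + 2 = 555552 —(−1)→ 555551
555551 —HB10→ 5·10^5 + 5·10^4 + 5·10^3 + 5·10^2 + 5·10 + 1 —bump→ 5·11^5 + 5·11^4 + 5·11^3 + 5·11^2 + 5·11 + 1 = 885776 —(−1)→ 885775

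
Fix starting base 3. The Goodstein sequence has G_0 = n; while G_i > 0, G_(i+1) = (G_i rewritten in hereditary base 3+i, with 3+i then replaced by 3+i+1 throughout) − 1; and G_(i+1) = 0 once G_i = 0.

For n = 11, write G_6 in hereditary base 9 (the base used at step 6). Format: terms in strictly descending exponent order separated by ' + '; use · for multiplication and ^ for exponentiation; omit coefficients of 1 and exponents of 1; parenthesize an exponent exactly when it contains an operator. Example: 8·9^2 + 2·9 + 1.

5·9 + 2

G_0=11  [base 3] 3^2 + 2  →[3↦4]→  4^2 + 2 = 18  −1 ⇒ G_1=17
G_1=17  [base 4] 4^2 + 1  →[4↦5]→  5^2 + 1 = 26  −1 ⇒ G_2=25
G_2=25  [base 5] 5^2  →[5↦6]→  6^2 = 36  −1 ⇒ G_3=35
G_3=35  [base 6] 5·6 + 5  →[6↦7]→  5·7 + 5 = 40  −1 ⇒ G_4=39
G_4=39  [base 7] 5·7 + 4  →[7↦8]→  5·8 + 4 = 44  −1 ⇒ G_5=43
G_5=43  [base 8] 5·8 + 3  →[8↦9]→  5·9 + 3 = 48  −1 ⇒ G_6=47
G_6=47  [base 9] 5·9 + 2  →[9↦10]→  5·10 + 2 = 52  −1 ⇒ G_7=51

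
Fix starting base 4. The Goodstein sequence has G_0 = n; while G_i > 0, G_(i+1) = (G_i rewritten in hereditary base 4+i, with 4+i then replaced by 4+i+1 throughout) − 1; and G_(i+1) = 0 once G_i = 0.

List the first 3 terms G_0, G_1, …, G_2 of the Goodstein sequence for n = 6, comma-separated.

G_0=6  [base 4] 4 + 2  →[4↦5]→  5 + 2 = 7  −1 ⇒ G_1=6
G_1=6  [base 5] 5 + 1  →[5↦6]→  6 + 1 = 7  −1 ⇒ G_2=6

6, 6, 6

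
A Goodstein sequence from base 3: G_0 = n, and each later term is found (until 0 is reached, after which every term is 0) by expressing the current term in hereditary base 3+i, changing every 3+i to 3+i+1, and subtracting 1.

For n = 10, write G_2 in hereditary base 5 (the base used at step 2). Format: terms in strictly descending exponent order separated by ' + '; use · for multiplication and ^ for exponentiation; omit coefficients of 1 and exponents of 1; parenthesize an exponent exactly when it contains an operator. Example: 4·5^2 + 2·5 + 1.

4·5 + 4

(0) 10|_3 = 3^2 + 1 ↦ 4^2 + 1|_4 = 17 ⇒ 16
(1) 16|_4 = 4^2 ↦ 5^2|_5 = 25 ⇒ 24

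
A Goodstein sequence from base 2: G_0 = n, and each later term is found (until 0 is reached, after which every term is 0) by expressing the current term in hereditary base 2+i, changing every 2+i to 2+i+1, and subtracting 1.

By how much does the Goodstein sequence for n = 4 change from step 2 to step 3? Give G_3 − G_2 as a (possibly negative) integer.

G_0=4  [base 2] 2^2  →[2↦3]→  3^3 = 27  −1 ⇒ G_1=26
G_1=26  [base 3] 2·3^2 + 2·3 + 2  →[3↦4]→  2·4^2 + 2·4 + 2 = 42  −1 ⇒ G_2=41
G_2=41  [base 4] 2·4^2 + 2·4 + 1  →[4↦5]→  2·5^2 + 2·5 + 1 = 61  −1 ⇒ G_3=60

19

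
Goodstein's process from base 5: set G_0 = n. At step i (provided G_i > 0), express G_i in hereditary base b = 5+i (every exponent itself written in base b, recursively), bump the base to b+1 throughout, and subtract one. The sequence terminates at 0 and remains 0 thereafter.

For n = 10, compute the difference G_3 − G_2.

0

step 0: 10 = 2·5; sub 6 for 5: 2·6; = 12; G_1 = 12−1 = 11
step 1: 11 = 6 + 5; sub 7 for 6: 7 + 5; = 12; G_2 = 12−1 = 11
step 2: 11 = 7 + 4; sub 8 for 7: 8 + 4; = 12; G_3 = 12−1 = 11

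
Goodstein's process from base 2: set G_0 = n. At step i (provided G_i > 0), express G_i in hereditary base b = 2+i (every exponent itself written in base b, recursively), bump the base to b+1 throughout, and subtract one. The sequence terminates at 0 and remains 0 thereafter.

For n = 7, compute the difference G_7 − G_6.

20888664

G_0 = 7. HB_2(7) = 2^2 + 2 + 1. Bump = 31. G_1 = 30.
G_1 = 30. HB_3(30) = 3^3 + 3. Bump = 260. G_2 = 259.
G_2 = 259. HB_4(259) = 4^4 + 3. Bump = 3128. G_3 = 3127.
G_3 = 3127. HB_5(3127) = 5^5 + 2. Bump = 46658. G_4 = 46657.
G_4 = 46657. HB_6(46657) = 6^6 + 1. Bump = 823544. G_5 = 823543.
G_5 = 823543. HB_7(823543) = 7^7. Bump = 16777216. G_6 = 16777215.
G_6 = 16777215. HB_8(16777215) = 7·8^7 + 7·8^6 + 7·8^5 + 7·8^4 + 7·8^3 + 7·8^2 + 7·8 + 7. Bump = 37665880. G_7 = 37665879.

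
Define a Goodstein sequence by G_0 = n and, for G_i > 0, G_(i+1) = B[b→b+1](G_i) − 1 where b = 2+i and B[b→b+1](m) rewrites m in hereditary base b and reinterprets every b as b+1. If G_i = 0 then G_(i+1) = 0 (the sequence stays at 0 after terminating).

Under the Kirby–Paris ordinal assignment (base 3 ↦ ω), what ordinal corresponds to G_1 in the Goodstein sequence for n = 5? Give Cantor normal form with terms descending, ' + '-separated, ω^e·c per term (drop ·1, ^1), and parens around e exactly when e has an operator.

base 2: 5 = 2^2 + 1; at 3: 3^3 + 1 = 28; next = 27
base 3: 27 = 3^3; at 4: 4^4 = 256; next = 255

ω^ω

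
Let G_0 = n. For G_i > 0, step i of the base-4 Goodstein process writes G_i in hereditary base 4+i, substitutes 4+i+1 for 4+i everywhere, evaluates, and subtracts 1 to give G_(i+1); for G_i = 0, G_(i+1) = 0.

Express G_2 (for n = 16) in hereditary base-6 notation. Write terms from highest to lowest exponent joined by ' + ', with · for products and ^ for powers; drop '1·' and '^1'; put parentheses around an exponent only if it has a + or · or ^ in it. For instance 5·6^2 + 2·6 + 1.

4·6 + 3

i=0: 16 = 4^2 (b=4); 4→5: 5^2 = 25; 25−1 = 24
i=1: 24 = 4·5 + 4 (b=5); 5→6: 4·6 + 4 = 28; 28−1 = 27
i=2: 27 = 4·6 + 3 (b=6); 6→7: 4·7 + 3 = 31; 31−1 = 30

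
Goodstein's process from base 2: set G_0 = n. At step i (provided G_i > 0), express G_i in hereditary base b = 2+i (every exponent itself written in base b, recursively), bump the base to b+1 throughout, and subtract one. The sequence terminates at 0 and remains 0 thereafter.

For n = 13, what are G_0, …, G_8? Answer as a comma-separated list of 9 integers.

step 0: 13 = 2^(2 + 1) + 2^2 + 1; sub 3 for 2: 3^(3 + 1) + 3^3 + 1; = 109; G_1 = 109−1 = 108
step 1: 108 = 3^(3 + 1) + 3^3; sub 4 for 3: 4^(4 + 1) + 4^4; = 1280; G_2 = 1280−1 = 1279
step 2: 1279 = 4^(4 + 1) + 3·4^3 + 3·4^2 + 3·4 + 3; sub 5 for 4: 5^(5 + 1) + 3·5^3 + 3·5^2 + 3·5 + 3; = 16093; G_3 = 16093−1 = 16092
step 3: 16092 = 5^(5 + 1) + 3·5^3 + 3·5^2 + 3·5 + 2; sub 6 for 5: 6^(6 + 1) + 3·6^3 + 3·6^2 + 3·6 + 2; = 280712; G_4 = 280712−1 = 280711
step 4: 280711 = 6^(6 + 1) + 3·6^3 + 3·6^2 + 3·6 + 1; sub 7 for 6: 7^(7 + 1) + 3·7^3 + 3·7^2 + 3·7 + 1; = 5765999; G_5 = 5765999−1 = 5765998
step 5: 5765998 = 7^(7 + 1) + 3·7^3 + 3·7^2 + 3·7; sub 8 for 7: 8^(8 + 1) + 3·8^3 + 3·8^2 + 3·8; = 134219480; G_6 = 134219480−1 = 134219479
step 6: 134219479 = 8^(8 + 1) + 3·8^3 + 3·8^2 + 2·8 + 7; sub 9 for 8: 9^(9 + 1) + 3·9^3 + 3·9^2 + 2·9 + 7; = 3486786856; G_7 = 3486786856−1 = 3486786855
step 7: 3486786855 = 9^(9 + 1) + 3·9^3 + 3·9^2 + 2·9 + 6; sub 10 for 9: 10^(10 + 1) + 3·10^3 + 3·10^2 + 2·10 + 6; = 100000003326; G_8 = 100000003326−1 = 100000003325

13, 108, 1279, 16092, 280711, 5765998, 134219479, 3486786855, 100000003325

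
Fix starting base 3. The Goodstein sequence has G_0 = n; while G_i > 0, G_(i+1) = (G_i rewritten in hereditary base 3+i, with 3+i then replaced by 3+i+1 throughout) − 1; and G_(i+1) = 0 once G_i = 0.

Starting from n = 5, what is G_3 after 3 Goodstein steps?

5

i=0: 5 = 3 + 2 (b=3); 3→4: 4 + 2 = 6; 6−1 = 5
i=1: 5 = 4 + 1 (b=4); 4→5: 5 + 1 = 6; 6−1 = 5
i=2: 5 = 5 (b=5); 5→6: 6 = 6; 6−1 = 5
i=3: 5 = 5 (b=6); 6→7: 5 = 5; 5−1 = 4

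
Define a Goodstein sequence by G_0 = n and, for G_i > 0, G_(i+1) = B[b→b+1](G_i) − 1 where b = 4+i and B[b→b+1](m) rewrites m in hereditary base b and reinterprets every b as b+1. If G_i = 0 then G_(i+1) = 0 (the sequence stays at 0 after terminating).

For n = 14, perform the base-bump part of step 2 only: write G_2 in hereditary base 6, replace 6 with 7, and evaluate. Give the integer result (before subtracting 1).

G_0=14  [base 4] 3·4 + 2  →[4↦5]→  3·5 + 2 = 17  −1 ⇒ G_1=16
G_1=16  [base 5] 3·5 + 1  →[5↦6]→  3·6 + 1 = 19  −1 ⇒ G_2=18

21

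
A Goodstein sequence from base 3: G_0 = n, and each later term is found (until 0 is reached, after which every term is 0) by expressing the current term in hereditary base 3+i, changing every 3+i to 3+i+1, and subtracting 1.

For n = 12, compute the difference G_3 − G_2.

10

(0) 12|_3 = 3^2 + 3 ↦ 4^2 + 4|_4 = 20 ⇒ 19
(1) 19|_4 = 4^2 + 3 ↦ 5^2 + 3|_5 = 28 ⇒ 27
(2) 27|_5 = 5^2 + 2 ↦ 6^2 + 2|_6 = 38 ⇒ 37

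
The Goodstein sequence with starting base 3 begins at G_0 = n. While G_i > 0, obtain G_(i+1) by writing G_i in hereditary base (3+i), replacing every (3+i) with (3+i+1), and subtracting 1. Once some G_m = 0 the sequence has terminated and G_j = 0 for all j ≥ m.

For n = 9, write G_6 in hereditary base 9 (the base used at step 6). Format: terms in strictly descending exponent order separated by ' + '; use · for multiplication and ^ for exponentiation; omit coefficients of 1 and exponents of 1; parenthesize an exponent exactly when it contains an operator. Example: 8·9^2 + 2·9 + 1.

2·9 + 6

i=0: 9 = 3^2 (b=3); 3→4: 4^2 = 16; 16−1 = 15
i=1: 15 = 3·4 + 3 (b=4); 4→5: 3·5 + 3 = 18; 18−1 = 17
i=2: 17 = 3·5 + 2 (b=5); 5→6: 3·6 + 2 = 20; 20−1 = 19
i=3: 19 = 3·6 + 1 (b=6); 6→7: 3·7 + 1 = 22; 22−1 = 21
i=4: 21 = 3·7 (b=7); 7→8: 3·8 = 24; 24−1 = 23
i=5: 23 = 2·8 + 7 (b=8); 8→9: 2·9 + 7 = 25; 25−1 = 24
i=6: 24 = 2·9 + 6 (b=9); 9→10: 2·10 + 6 = 26; 26−1 = 25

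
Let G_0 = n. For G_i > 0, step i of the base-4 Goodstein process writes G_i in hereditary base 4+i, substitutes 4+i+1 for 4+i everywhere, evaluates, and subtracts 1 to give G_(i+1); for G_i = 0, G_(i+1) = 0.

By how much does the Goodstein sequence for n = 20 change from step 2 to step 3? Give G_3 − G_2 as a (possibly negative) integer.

12

[0] 20 ≡ 4^2 + 4 (base 4). Lift 5: 30. −1: 29.
[1] 29 ≡ 5^2 + 4 (base 5). Lift 6: 40. −1: 39.
[2] 39 ≡ 6^2 + 3 (base 6). Lift 7: 52. −1: 51.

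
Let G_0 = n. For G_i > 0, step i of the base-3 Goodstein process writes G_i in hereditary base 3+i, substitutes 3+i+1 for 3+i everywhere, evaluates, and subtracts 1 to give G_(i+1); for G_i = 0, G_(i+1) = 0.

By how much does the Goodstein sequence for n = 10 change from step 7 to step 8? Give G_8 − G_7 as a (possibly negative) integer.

2

G_0=10  [base 3] 3^2 + 1  →[3↦4]→  4^2 + 1 = 17  −1 ⇒ G_1=16
G_1=16  [base 4] 4^2  →[4↦5]→  5^2 = 25  −1 ⇒ G_2=24
G_2=24  [base 5] 4·5 + 4  →[5↦6]→  4·6 + 4 = 28  −1 ⇒ G_3=27
G_3=27  [base 6] 4·6 + 3  →[6↦7]→  4·7 + 3 = 31  −1 ⇒ G_4=30
G_4=30  [base 7] 4·7 + 2  →[7↦8]→  4·8 + 2 = 34  −1 ⇒ G_5=33
G_5=33  [base 8] 4·8 + 1  →[8↦9]→  4·9 + 1 = 37  −1 ⇒ G_6=36
G_6=36  [base 9] 4·9  →[9↦10]→  4·10 = 40  −1 ⇒ G_7=39
G_7=39  [base 10] 3·10 + 9  →[10↦11]→  3·11 + 9 = 42  −1 ⇒ G_8=41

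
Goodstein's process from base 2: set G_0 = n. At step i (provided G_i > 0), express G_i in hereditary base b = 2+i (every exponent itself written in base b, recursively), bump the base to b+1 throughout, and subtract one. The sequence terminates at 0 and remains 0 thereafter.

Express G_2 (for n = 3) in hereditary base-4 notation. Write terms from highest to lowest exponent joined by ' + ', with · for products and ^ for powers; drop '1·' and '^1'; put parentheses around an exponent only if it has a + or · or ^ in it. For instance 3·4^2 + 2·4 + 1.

3

step 0: 3 = 2 + 1; sub 3 for 2: 3 + 1; = 4; G_1 = 4−1 = 3
step 1: 3 = 3; sub 4 for 3: 4; = 4; G_2 = 4−1 = 3
step 2: 3 = 3; sub 5 for 4: 3; = 3; G_3 = 3−1 = 2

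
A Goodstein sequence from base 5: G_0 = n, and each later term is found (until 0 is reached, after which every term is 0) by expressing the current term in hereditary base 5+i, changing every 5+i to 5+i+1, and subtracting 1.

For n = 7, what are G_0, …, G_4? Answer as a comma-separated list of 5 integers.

[0] 7 ≡ 5 + 2 (base 5). Lift 6: 8. −1: 7.
[1] 7 ≡ 6 + 1 (base 6). Lift 7: 8. −1: 7.
[2] 7 ≡ 7 (base 7). Lift 8: 8. −1: 7.
[3] 7 ≡ 7 (base 8). Lift 9: 7. −1: 6.

7, 7, 7, 7, 6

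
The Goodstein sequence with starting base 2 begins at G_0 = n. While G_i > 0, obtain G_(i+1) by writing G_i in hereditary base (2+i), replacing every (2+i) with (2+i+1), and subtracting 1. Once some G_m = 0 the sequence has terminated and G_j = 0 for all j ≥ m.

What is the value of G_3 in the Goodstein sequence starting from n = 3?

2

step 0: 3 = 2 + 1; sub 3 for 2: 3 + 1; = 4; G_1 = 4−1 = 3
step 1: 3 = 3; sub 4 for 3: 4; = 4; G_2 = 4−1 = 3
step 2: 3 = 3; sub 5 for 4: 3; = 3; G_3 = 3−1 = 2
step 3: 2 = 2; sub 6 for 5: 2; = 2; G_4 = 2−1 = 1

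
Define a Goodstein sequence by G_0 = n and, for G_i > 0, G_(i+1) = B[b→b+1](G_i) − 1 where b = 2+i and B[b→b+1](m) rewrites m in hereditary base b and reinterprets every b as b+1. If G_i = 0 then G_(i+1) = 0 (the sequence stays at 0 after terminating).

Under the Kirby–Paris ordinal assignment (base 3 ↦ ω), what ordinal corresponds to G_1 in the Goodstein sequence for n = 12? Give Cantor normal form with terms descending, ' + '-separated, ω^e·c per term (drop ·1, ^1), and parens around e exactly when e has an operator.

ω^(ω + 1) + ω^2·2 + ω·2 + 2

G_0 = 12. HB_2(12) = 2^(2 + 1) + 2^2. Bump = 108. G_1 = 107.
G_1 = 107. HB_3(107) = 3^(3 + 1) + 2·3^2 + 2·3 + 2. Bump = 1066. G_2 = 1065.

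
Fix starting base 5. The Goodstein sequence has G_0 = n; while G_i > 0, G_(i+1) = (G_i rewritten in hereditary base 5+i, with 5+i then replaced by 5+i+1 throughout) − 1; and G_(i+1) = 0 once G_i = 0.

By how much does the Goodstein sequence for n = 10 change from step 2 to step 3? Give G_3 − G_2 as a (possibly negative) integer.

G_0 = 10. HB_5(10) = 2·5. Bump = 12. G_1 = 11.
G_1 = 11. HB_6(11) = 6 + 5. Bump = 12. G_2 = 11.
G_2 = 11. HB_7(11) = 7 + 4. Bump = 12. G_3 = 11.

0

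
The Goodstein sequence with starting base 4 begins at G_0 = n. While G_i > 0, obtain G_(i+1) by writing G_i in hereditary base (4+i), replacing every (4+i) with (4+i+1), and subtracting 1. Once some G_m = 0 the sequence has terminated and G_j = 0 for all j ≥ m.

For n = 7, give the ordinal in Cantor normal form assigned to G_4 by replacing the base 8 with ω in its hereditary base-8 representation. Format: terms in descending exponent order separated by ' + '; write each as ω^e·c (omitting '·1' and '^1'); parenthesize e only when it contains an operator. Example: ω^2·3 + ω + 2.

7

base 4: 7 = 4 + 3; at 5: 5 + 3 = 8; next = 7
base 5: 7 = 5 + 2; at 6: 6 + 2 = 8; next = 7
base 6: 7 = 6 + 1; at 7: 7 + 1 = 8; next = 7
base 7: 7 = 7; at 8: 8 = 8; next = 7
base 8: 7 = 7; at 9: 7 = 7; next = 6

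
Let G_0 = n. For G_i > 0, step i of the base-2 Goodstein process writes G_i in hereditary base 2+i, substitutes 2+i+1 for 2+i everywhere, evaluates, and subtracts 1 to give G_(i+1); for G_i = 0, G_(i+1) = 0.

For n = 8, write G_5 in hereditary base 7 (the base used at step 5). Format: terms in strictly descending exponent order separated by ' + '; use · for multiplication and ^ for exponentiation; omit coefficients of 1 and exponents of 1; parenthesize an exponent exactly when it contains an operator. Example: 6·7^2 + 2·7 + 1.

[0] 8 ≡ 2^(2 + 1) (base 2). Lift 3: 81. −1: 80.
[1] 80 ≡ 2·3^3 + 2·3^2 + 2·3 + 2 (base 3). Lift 4: 554. −1: 553.
[2] 553 ≡ 2·4^4 + 2·4^2 + 2·4 + 1 (base 4). Lift 5: 6311. −1: 6310.
[3] 6310 ≡ 2·5^5 + 2·5^2 + 2·5 (base 5). Lift 6: 93396. −1: 93395.
[4] 93395 ≡ 2·6^6 + 2·6^2 + 6 + 5 (base 6). Lift 7: 1647196. −1: 1647195.
[5] 1647195 ≡ 2·7^7 + 2·7^2 + 7 + 4 (base 7). Lift 8: 33554572. −1: 33554571.

2·7^7 + 2·7^2 + 7 + 4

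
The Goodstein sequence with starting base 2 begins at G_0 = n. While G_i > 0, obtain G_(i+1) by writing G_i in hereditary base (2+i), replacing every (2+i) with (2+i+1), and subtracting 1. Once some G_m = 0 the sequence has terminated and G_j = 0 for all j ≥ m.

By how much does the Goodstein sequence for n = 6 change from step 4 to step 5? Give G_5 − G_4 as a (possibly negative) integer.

6 —HB2→ 2^2 + 2 —bump→ 3^3 + 3 = 30 —(−1)→ 29
29 —HB3→ 3^3 + 2 —bump→ 4^4 + 2 = 258 —(−1)→ 257
257 —HB4→ 4^4 + 1 —bump→ 5^5 + 1 = 3126 —(−1)→ 3125
3125 —HB5→ 5^5 —bump→ 6^6 = 46656 —(−1)→ 46655
46655 —HB6→ 5·6^5 + 5·6^4 + 5·6^3 + 5·6^2 + 5·6 + 5 —bump→ 5·7^5 + 5·7^4 + 5·7^3 + 5·7^2 + 5·7 + 5 = 98040 —(−1)→ 98039

51384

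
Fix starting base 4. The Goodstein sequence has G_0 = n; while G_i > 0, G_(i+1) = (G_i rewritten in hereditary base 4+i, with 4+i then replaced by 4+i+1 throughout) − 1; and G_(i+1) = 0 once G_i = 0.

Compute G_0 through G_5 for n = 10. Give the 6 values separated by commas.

[0] 10 ≡ 2·4 + 2 (base 4). Lift 5: 12. −1: 11.
[1] 11 ≡ 2·5 + 1 (base 5). Lift 6: 13. −1: 12.
[2] 12 ≡ 2·6 (base 6). Lift 7: 14. −1: 13.
[3] 13 ≡ 7 + 6 (base 7). Lift 8: 14. −1: 13.
[4] 13 ≡ 8 + 5 (base 8). Lift 9: 14. −1: 13.

10, 11, 12, 13, 13, 13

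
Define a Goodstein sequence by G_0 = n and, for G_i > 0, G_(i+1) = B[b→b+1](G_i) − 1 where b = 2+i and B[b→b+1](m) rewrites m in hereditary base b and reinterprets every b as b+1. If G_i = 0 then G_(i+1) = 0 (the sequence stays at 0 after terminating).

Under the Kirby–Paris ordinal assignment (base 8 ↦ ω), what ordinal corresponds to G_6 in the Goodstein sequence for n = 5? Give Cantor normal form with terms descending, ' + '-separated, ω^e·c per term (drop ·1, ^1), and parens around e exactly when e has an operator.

[0] 5 ≡ 2^2 + 1 (base 2). Lift 3: 28. −1: 27.
[1] 27 ≡ 3^3 (base 3). Lift 4: 256. −1: 255.
[2] 255 ≡ 3·4^3 + 3·4^2 + 3·4 + 3 (base 4). Lift 5: 468. −1: 467.
[3] 467 ≡ 3·5^3 + 3·5^2 + 3·5 + 2 (base 5). Lift 6: 776. −1: 775.
[4] 775 ≡ 3·6^3 + 3·6^2 + 3·6 + 1 (base 6). Lift 7: 1198. −1: 1197.
[5] 1197 ≡ 3·7^3 + 3·7^2 + 3·7 (base 7). Lift 8: 1752. −1: 1751.

ω^3·3 + ω^2·3 + ω·2 + 7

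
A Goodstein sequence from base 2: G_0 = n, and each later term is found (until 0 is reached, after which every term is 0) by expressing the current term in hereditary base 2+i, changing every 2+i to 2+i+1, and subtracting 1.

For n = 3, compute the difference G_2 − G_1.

0

G_0 = 3. HB_2(3) = 2 + 1. Bump = 4. G_1 = 3.
G_1 = 3. HB_3(3) = 3. Bump = 4. G_2 = 3.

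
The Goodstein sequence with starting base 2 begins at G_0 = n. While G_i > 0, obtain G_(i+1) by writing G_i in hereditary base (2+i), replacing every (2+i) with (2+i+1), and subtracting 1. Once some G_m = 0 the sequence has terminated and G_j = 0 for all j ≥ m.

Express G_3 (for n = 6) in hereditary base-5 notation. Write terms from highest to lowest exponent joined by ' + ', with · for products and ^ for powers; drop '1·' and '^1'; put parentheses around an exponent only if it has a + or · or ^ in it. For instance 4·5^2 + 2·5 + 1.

G_0 = 6. HB_2(6) = 2^2 + 2. Bump = 30. G_1 = 29.
G_1 = 29. HB_3(29) = 3^3 + 2. Bump = 258. G_2 = 257.
G_2 = 257. HB_4(257) = 4^4 + 1. Bump = 3126. G_3 = 3125.
G_3 = 3125. HB_5(3125) = 5^5. Bump = 46656. G_4 = 46655.

5^5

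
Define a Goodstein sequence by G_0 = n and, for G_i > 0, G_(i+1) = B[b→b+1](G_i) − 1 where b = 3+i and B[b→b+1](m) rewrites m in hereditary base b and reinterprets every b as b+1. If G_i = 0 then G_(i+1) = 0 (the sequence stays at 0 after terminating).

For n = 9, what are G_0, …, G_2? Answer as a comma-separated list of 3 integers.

9, 15, 17

G_0=9  [base 3] 3^2  →[3↦4]→  4^2 = 16  −1 ⇒ G_1=15
G_1=15  [base 4] 3·4 + 3  →[4↦5]→  3·5 + 3 = 18  −1 ⇒ G_2=17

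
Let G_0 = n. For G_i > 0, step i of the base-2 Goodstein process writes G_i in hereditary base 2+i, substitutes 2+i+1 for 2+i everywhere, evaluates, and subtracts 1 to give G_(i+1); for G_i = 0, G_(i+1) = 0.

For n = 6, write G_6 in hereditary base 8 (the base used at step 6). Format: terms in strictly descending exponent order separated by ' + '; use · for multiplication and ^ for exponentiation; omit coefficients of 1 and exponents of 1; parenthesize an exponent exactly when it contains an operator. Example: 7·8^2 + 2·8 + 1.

6 —HB2→ 2^2 + 2 —bump→ 3^3 + 3 = 30 —(−1)→ 29
29 —HB3→ 3^3 + 2 —bump→ 4^4 + 2 = 258 —(−1)→ 257
257 —HB4→ 4^4 + 1 —bump→ 5^5 + 1 = 3126 —(−1)→ 3125
3125 —HB5→ 5^5 —bump→ 6^6 = 46656 —(−1)→ 46655
46655 —HB6→ 5·6^5 + 5·6^4 + 5·6^3 + 5·6^2 + 5·6 + 5 —bump→ 5·7^5 + 5·7^4 + 5·7^3 + 5·7^2 + 5·7 + 5 = 98040 —(−1)→ 98039
98039 —HB7→ 5·7^5 + 5·7^4 + 5·7^3 + 5·7^2 + 5·7 + 4 —bump→ 5·8^5 + 5·8^4 + 5·8^3 + 5·8^2 + 5·8 + 4 = 187244 —(−1)→ 187243

5·8^5 + 5·8^4 + 5·8^3 + 5·8^2 + 5·8 + 3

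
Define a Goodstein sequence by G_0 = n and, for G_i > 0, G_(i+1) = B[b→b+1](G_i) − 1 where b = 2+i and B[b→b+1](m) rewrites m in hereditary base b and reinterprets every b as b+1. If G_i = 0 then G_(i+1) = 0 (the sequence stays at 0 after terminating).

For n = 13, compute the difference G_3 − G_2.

14813

13 —HB2→ 2^(2 + 1) + 2^2 + 1 —bump→ 3^(3 + 1) + 3^3 + 1 = 109 —(−1)→ 108
108 —HB3→ 3^(3 + 1) + 3^3 —bump→ 4^(4 + 1) + 4^4 = 1280 —(−1)→ 1279
1279 —HB4→ 4^(4 + 1) + 3·4^3 + 3·4^2 + 3·4 + 3 —bump→ 5^(5 + 1) + 3·5^3 + 3·5^2 + 3·5 + 3 = 16093 —(−1)→ 16092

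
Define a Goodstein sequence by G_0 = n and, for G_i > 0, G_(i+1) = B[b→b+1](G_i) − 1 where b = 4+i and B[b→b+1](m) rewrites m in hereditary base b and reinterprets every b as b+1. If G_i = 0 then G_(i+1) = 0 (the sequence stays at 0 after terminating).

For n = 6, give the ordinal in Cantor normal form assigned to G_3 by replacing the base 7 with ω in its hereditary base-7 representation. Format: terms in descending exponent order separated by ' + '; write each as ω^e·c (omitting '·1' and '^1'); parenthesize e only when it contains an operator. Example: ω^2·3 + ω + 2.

6

base 4: 6 = 4 + 2; at 5: 5 + 2 = 7; next = 6
base 5: 6 = 5 + 1; at 6: 6 + 1 = 7; next = 6
base 6: 6 = 6; at 7: 7 = 7; next = 6
base 7: 6 = 6; at 8: 6 = 6; next = 5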